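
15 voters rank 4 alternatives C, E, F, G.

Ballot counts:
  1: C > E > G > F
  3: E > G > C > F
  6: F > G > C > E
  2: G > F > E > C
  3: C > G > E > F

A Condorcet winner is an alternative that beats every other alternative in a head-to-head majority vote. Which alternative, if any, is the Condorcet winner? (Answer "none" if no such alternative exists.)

G

Check each pair by majority over 15 ballots:
C vs E: C preferred on 1+6+3 = 10 ballots; C wins 10–5.
C vs F: 7 to 8, F.
C vs G: C preferred on 1+3 = 4 ballots; G wins 11–4.
E vs F: 7 to 8, F.
E vs G: 4 to 11, G.
F vs G: 6 to 9, G.
G beats each of C, E, F — G is the Condorcet winner.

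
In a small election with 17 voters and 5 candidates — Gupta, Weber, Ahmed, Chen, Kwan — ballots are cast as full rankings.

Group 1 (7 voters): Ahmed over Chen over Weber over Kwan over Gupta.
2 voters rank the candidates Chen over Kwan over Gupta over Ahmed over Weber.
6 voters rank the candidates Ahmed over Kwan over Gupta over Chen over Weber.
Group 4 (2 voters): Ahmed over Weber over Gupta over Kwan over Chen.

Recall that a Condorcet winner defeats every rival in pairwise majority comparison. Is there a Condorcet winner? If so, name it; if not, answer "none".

Ahmed

Head-to-head results (17 voters):
Gupta vs Weber: Gupta preferred on 2+6 = 8 ballots; Weber wins 9–8.
Gupta vs Ahmed: 2 for Gupta, 15 for Ahmed — Ahmed by 15–2.
Gupta vs Chen: Gupta is ranked higher on 6+2 = 8 ballots, Chen on 9. Chen wins 9–8.
Gupta vs Kwan: 2 to 15, Kwan.
Weber vs Ahmed: Weber preferred on 0 ballots; Ahmed wins 17–0.
Weber vs Chen: 2 to 15, Chen.
Weber vs Kwan: Weber is ranked higher on 7+2 = 9 ballots, Kwan on 8. Weber wins 9–8.
Ahmed vs Chen: 7+6+2 = 15 for Ahmed, 2 for Chen — Ahmed by 15–2.
Ahmed vs Kwan: Ahmed is ranked higher on 7+6+2 = 15 ballots, Kwan on 2. Ahmed wins 15–2.
Chen vs Kwan: 9 to 8, Chen.
Ahmed beats each of Gupta, Weber, Chen, Kwan — Ahmed is the Condorcet winner.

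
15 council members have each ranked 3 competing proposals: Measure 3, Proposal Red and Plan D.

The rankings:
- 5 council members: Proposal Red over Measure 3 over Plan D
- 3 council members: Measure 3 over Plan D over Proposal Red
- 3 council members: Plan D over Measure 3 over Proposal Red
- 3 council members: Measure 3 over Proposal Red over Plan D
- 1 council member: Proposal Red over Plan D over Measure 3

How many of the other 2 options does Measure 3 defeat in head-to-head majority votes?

Measure 3 against each rival (15 council members):
Measure 3 vs Proposal Red: 9 to 6, Measure 3.
Measure 3–Plan D: Measure 3 11–4.
Measure 3 beats Proposal Red, Plan D — 2 pairwise wins.

2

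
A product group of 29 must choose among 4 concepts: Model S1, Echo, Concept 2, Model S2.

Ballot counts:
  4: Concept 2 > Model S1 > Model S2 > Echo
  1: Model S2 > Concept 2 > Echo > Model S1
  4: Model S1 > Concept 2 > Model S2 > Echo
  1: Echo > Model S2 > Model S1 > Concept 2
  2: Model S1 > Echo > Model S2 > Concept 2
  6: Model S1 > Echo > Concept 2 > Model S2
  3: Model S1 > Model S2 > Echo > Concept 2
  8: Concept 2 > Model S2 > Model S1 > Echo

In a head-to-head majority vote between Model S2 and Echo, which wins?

Ballots ranking Model S2 above Echo: 4 + 1 + 4 + 3 + 8 = 20.
Ballots ranking Echo above Model S2: 29 − 20 = 9.
Model S2 wins the head-to-head 20–9.

Model S2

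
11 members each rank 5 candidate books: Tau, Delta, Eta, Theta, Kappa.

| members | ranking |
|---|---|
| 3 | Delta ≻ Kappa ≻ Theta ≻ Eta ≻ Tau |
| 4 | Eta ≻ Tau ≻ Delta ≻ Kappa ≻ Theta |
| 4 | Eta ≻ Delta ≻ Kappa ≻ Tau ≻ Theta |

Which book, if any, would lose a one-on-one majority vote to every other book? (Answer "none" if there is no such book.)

Theta

Head-to-head results (11 members):
Tau vs Delta: 4 for Tau, 7 for Delta — Delta by 7–4.
Tau vs Eta: Tau is ranked higher on 0 ballots, Eta on 11. Eta wins 11–0.
Tau–Theta: Tau 8–3.
Tau vs Kappa: Tau preferred on 4 ballots; Kappa wins 7–4.
Delta–Eta: Eta 8–3.
Delta vs Theta: 3+4+4 = 11 for Delta, 0 for Theta — Delta by 11–0.
Delta–Kappa: Delta 11–0.
Eta vs Theta: 4+4 = 8 for Eta, 3 for Theta — Eta by 8–3.
Eta vs Kappa: 8 to 3, Eta.
Theta vs Kappa: Kappa wins 11–0.
Theta is beaten in every head-to-head and is the Condorcet loser.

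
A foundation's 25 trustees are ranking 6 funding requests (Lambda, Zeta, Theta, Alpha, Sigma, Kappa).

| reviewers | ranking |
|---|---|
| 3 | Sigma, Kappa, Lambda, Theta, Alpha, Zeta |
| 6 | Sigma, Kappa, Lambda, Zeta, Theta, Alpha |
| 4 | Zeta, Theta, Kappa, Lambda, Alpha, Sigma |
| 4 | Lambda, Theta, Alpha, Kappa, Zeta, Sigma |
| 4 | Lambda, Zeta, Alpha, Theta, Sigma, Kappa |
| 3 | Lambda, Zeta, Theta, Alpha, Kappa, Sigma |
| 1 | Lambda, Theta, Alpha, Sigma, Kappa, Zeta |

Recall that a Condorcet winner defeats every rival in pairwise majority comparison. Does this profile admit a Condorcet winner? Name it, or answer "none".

Check each pair by majority over 25 ballots:
Lambda vs Zeta: Lambda wins 21–4.
Lambda vs Theta: Lambda, 21–4.
Lambda vs Alpha: Lambda wins 25–0.
Lambda vs Sigma: 16 to 9, Lambda.
Lambda vs Kappa: 12 to 13, Kappa.
Zeta vs Theta: Zeta wins 17–8.
Zeta vs Alpha: Zeta is ranked higher on 6+4+4+3 = 17 ballots, Alpha on 8. Zeta wins 17–8.
Zeta vs Sigma: Zeta is ranked higher on 4+4+4+3 = 15 ballots, Sigma on 10. Zeta wins 15–10.
Zeta vs Kappa: Kappa wins 14–11.
Theta vs Alpha: 21 to 4, Theta.
Theta vs Sigma: 16 to 9, Theta.
Theta vs Kappa: Theta, 16–9.
Alpha vs Sigma: Alpha, 16–9.
Alpha vs Kappa: Kappa wins 13–12.
Sigma–Kappa: Sigma 14–11.
Each project drops at least one matchup (Lambda loses to Kappa; Zeta loses to Lambda; Theta loses to Lambda; Alpha loses to Lambda; Sigma loses to Lambda; Kappa loses to Theta); the cycle Lambda → Theta → Kappa → Lambda rules out a Condorcet winner.

none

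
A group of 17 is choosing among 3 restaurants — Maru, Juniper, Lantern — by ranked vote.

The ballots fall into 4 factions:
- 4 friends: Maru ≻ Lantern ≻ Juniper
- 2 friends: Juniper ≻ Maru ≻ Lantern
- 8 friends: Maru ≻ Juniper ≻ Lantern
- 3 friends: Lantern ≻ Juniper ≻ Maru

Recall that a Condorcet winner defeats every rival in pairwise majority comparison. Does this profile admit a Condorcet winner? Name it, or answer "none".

Head-to-head results (17 friends):
Maru vs Juniper: Maru, 12–5.
Maru–Lantern: Maru 14–3.
Juniper vs Lantern: Juniper wins 10–7.
Maru wins every pairwise contest, so Maru is the Condorcet winner.

Maru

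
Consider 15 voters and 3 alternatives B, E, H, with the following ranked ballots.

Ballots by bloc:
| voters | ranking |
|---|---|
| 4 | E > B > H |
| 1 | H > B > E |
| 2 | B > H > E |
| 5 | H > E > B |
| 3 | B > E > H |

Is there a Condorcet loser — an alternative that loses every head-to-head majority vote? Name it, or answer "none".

Head-to-head results (15 voters):
B vs E: E wins 9–6.
B vs H: B is ranked higher on 4+2+3 = 9 ballots, H on 6. B wins 9–6.
E vs H: E is ranked higher on 4+3 = 7 ballots, H on 8. H wins 8–7.
Every alternative wins at least one matchup (B beats H; E beats B; H beats E), so there is no Condorcet loser.

none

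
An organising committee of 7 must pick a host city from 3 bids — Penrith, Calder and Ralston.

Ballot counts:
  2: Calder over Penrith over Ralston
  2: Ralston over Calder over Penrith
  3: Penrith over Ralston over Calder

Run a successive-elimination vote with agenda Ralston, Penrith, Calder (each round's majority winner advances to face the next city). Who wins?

Calder

Round 1: Ralston vs Penrith — 2–5, Penrith advances.
Round 2: Penrith vs Calder — 3–4, Calder advances.
Calder survives the agenda.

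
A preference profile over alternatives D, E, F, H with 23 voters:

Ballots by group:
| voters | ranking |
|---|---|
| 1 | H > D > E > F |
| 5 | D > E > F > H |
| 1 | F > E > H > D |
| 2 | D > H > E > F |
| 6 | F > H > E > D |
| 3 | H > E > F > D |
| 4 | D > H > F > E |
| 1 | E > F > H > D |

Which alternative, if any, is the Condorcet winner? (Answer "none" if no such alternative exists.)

Pairwise majorities:
D vs E: D wins 12–11.
D vs F: D wins 12–11.
D–H: H 12–11.
E vs F: E wins 12–11.
E–H: H 16–7.
F–H: F 13–10.
Each alternative drops at least one matchup (D loses to H; E loses to D; F loses to D; H loses to F); the cycle D beats F beats H beats D rules out a Condorcet winner.

none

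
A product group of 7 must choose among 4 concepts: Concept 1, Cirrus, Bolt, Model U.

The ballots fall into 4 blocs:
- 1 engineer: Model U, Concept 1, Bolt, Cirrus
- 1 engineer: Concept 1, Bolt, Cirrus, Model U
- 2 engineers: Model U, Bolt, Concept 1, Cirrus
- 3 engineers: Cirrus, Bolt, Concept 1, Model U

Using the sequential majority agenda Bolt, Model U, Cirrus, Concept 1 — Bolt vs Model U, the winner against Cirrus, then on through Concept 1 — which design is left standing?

Bolt

Round 1: Bolt vs Model U — 4–3, Bolt advances.
Round 2: Bolt vs Cirrus — 4–3, Bolt advances.
Round 3: Bolt vs Concept 1 — 5–2, Bolt advances.
The agenda winner is Bolt.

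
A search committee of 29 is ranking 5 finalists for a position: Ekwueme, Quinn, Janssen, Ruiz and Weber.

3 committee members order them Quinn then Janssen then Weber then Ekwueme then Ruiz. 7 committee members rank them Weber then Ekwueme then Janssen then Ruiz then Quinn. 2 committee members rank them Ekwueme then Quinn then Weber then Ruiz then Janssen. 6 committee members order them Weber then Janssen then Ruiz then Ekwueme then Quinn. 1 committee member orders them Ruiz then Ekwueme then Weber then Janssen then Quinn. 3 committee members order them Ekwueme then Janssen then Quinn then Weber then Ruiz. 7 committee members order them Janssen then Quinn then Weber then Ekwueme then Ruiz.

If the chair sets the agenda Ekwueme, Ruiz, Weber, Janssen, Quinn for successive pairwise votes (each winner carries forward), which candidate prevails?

Round 1: Ekwueme vs Ruiz — 22–7, Ekwueme advances.
Round 2: Ekwueme vs Weber — 6–23, Weber advances.
Round 3: Weber vs Janssen — 16–13, Weber advances.
Round 4: Weber vs Quinn — 14–15, Quinn advances.
Quinn survives the agenda.

Quinn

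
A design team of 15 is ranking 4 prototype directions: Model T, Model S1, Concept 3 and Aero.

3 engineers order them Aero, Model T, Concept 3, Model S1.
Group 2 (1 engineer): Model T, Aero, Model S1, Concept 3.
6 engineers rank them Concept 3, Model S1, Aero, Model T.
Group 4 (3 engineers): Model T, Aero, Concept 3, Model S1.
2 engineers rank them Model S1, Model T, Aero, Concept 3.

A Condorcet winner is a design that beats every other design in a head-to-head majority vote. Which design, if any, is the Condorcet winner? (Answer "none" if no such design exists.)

Head-to-head results (15 engineers):
Model T vs Model S1: Model S1, 8–7.
Model T–Concept 3: Model T 9–6.
Model T vs Aero: Aero, 9–6.
Model S1 vs Concept 3: 3 to 12, Concept 3.
Model S1 vs Aero: 8 to 7, Model S1.
Concept 3 vs Aero: Aero wins 9–6.
Every design loses at least once (Model T loses to Model S1; Model S1 loses to Concept 3; Concept 3 loses to Model T; Aero loses to Model S1). The majority relation contains the cycle Model T beats Concept 3 beats Model S1 beats Model T, so there is no Condorcet winner.

none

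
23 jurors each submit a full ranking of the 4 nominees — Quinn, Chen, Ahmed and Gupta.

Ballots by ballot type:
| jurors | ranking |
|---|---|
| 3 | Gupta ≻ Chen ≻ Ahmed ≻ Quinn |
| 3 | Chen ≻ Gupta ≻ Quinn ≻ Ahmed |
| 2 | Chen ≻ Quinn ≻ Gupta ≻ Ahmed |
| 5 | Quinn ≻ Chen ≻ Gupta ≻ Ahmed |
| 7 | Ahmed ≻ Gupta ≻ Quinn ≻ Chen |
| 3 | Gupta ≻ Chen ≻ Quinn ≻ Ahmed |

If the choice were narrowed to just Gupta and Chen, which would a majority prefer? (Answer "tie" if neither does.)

Ballots ranking Gupta above Chen: 3 + 7 + 3 = 13.
Ballots ranking Chen above Gupta: 23 − 13 = 10.
Gupta wins the head-to-head 13–10.

Gupta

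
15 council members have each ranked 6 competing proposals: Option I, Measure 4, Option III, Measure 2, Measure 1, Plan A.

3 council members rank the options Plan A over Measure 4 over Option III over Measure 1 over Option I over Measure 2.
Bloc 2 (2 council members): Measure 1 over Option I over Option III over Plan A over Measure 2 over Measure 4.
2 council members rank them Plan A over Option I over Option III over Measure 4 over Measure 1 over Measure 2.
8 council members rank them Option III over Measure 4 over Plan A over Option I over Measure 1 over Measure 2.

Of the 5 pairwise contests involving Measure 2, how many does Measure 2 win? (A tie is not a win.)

Measure 2 against each rival (15 council members):
Measure 2 vs Option I: Measure 2 preferred on 0 ballots; Option I wins 15–0.
Measure 2–Measure 4: Measure 4 13–2.
Measure 2 vs Option III: 0 to 15, Option III.
Measure 2 vs Measure 1: Measure 2 is ranked higher on 0 ballots, Measure 1 on 15. Measure 1 wins 15–0.
Measure 2 vs Plan A: 0 for Measure 2, 15 for Plan A — Plan A by 15–0.
Measure 2 beats no one; loses to Option I, Measure 4, Option III, Measure 1, Plan A — 0 pairwise wins.

0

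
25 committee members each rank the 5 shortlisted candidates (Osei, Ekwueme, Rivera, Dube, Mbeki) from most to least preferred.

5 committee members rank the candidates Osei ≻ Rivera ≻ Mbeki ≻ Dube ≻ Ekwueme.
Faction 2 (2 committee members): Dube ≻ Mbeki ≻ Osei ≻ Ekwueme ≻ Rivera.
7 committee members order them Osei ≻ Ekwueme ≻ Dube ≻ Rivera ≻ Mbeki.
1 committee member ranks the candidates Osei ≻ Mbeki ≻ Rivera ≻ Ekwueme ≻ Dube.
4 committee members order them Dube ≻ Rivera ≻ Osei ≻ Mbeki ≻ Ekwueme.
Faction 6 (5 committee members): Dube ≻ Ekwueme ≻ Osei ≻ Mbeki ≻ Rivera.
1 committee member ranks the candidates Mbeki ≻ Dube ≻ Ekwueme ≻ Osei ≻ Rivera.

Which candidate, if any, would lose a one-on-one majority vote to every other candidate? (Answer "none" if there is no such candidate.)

Pairwise majorities:
Osei vs Ekwueme: 5+2+7+1+4 = 19 for Osei, 6 for Ekwueme — Osei by 19–6.
Osei vs Rivera: Osei wins 21–4.
Osei vs Dube: 13 to 12, Osei.
Osei vs Mbeki: Osei, 22–3.
Ekwueme vs Rivera: Ekwueme, 15–10.
Ekwueme–Dube: Dube 17–8.
Ekwueme vs Mbeki: Mbeki wins 13–12.
Rivera vs Dube: Dube wins 19–6.
Rivera vs Mbeki: 5+7+4 = 16 for Rivera, 9 for Mbeki — Rivera by 16–9.
Dube–Mbeki: Dube 18–7.
No candidate is winless: Osei beats Ekwueme; Ekwueme beats Rivera; Rivera beats Mbeki; Dube beats Ekwueme; Mbeki beats Ekwueme. There is no Condorcet loser.

none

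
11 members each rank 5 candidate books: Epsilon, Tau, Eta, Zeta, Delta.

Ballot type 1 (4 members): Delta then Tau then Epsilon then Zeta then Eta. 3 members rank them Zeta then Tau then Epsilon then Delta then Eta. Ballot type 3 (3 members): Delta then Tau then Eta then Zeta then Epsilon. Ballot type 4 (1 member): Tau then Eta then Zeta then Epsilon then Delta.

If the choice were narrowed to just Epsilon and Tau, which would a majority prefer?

Tau

No ballot ranks Epsilon above Tau: 0.
Ballots ranking Tau above Epsilon: 11 − 0 = 11.
Tau wins the head-to-head 11–0.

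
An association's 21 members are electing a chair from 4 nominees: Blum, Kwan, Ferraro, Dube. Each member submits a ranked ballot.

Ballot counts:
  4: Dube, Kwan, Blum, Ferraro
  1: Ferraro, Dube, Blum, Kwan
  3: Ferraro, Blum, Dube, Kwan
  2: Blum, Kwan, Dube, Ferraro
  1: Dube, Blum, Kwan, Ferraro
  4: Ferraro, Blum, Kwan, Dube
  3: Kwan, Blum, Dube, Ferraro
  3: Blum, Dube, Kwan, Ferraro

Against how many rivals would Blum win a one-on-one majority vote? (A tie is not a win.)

3

Blum against each rival (21 voters):
Blum–Kwan: Blum 14–7.
Blum vs Ferraro: 13 to 8, Blum.
Blum vs Dube: Blum preferred on 3+2+4+3+3 = 15 ballots; Blum wins 15–6.
Blum beats Kwan, Ferraro, Dube — 3 pairwise wins.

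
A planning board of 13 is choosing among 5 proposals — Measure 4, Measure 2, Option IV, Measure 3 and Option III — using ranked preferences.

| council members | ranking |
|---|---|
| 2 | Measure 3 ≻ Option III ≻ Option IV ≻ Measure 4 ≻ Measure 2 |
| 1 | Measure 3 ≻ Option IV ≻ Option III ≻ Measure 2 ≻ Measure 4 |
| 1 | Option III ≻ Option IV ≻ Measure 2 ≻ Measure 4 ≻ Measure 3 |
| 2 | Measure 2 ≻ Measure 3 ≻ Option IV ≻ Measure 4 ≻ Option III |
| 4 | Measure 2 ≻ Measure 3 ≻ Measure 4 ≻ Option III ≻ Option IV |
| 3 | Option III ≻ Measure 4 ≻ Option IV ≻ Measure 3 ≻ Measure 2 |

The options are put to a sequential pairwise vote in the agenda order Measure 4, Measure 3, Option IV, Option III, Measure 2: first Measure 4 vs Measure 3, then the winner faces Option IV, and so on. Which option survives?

Round 1: Measure 4 vs Measure 3 — 4–9, Measure 3 advances.
Round 2: Measure 3 vs Option IV — 9–4, Measure 3 advances.
Round 3: Measure 3 vs Option III — 9–4, Measure 3 advances.
Round 4: Measure 3 vs Measure 2 — 6–7, Measure 2 advances.
The agenda winner is Measure 2.

Measure 2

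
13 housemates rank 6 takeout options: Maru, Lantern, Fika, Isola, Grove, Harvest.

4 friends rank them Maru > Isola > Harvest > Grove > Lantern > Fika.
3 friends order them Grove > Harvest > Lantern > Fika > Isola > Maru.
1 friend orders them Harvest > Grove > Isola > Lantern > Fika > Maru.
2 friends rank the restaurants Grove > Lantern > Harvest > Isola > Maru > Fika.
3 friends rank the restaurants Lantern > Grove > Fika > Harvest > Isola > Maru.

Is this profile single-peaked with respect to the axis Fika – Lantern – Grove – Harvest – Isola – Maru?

yes

Axis positions: Fika=1, Lantern=2, Grove=3, Harvest=4, Isola=5, Maru=6.
Faction 1 (peak Maru at position 6): ranking walks positions 6-5-4-3-2-1, expanding outward from the peak — single-peaked.
Faction 2 (peak Grove at position 3): ranking walks positions 3-4-2-1-5-6, expanding outward from the peak — single-peaked.
Faction 3 (peak Harvest at position 4): ranking walks positions 4-3-5-2-1-6, expanding outward from the peak — single-peaked.
Faction 4 (peak Grove at position 3): ranking walks positions 3-2-4-5-6-1, expanding outward from the peak — single-peaked.
Faction 5 (peak Lantern at position 2): ranking walks positions 2-3-1-4-5-6, expanding outward from the peak — single-peaked.
Every ranking is single-peaked on this axis.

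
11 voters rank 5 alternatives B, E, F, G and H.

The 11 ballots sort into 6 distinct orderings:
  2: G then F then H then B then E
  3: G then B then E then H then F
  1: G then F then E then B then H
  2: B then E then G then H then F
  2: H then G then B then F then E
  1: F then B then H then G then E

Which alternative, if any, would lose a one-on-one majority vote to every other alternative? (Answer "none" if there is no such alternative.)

Pairwise majorities:
B vs E: B, 10–1.
B vs F: B, 7–4.
B–G: G 8–3.
B vs H: 3+1+2+1 = 7 for B, 4 for H — B by 7–4.
E vs F: F, 6–5.
E vs G: E preferred on 2 ballots; G wins 9–2.
E vs H: E, 6–5.
F–G: G 10–1.
F vs H: H, 7–4.
G vs H: G, 8–3.
Each alternative has at least one pairwise win (B beats E; E beats H; F beats E; G beats B; H beats F) — no Condorcet loser.

none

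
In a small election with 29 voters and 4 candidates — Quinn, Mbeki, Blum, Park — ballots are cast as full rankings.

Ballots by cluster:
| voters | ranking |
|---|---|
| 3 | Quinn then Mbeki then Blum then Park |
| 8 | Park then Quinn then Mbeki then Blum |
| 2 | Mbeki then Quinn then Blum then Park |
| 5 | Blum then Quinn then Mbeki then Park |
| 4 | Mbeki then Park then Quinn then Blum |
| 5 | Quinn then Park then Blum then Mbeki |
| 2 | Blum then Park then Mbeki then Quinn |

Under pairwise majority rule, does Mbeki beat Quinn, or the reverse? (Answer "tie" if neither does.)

Quinn

Ballots ranking Mbeki above Quinn: 2 + 4 + 2 = 8.
Ballots ranking Quinn above Mbeki: 29 − 8 = 21.
Quinn wins the head-to-head 21–8.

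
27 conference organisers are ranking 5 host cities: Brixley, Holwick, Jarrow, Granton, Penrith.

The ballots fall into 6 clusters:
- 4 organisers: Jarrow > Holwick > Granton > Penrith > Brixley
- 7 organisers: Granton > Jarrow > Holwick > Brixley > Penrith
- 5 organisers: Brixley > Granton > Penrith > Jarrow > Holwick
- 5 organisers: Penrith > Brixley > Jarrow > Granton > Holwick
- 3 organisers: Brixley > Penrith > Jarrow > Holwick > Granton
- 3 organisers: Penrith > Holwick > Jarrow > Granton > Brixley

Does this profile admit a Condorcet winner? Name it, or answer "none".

Head-to-head results (27 organisers):
Brixley vs Holwick: Brixley preferred on 5+5+3 = 13 ballots; Holwick wins 14–13.
Brixley vs Jarrow: Brixley preferred on 5+5+3 = 13 ballots; Jarrow wins 14–13.
Brixley vs Granton: 13 to 14, Granton.
Brixley vs Penrith: 7+5+3 = 15 for Brixley, 12 for Penrith — Brixley by 15–12.
Holwick vs Jarrow: 3 for Holwick, 24 for Jarrow — Jarrow by 24–3.
Holwick vs Granton: Granton wins 17–10.
Holwick vs Penrith: Holwick preferred on 4+7 = 11 ballots; Penrith wins 16–11.
Jarrow vs Granton: Jarrow, 15–12.
Jarrow vs Penrith: Penrith, 16–11.
Granton vs Penrith: Granton, 16–11.
Every city loses at least once (Brixley loses to Holwick; Holwick loses to Jarrow; Jarrow loses to Penrith; Granton loses to Jarrow; Penrith loses to Brixley). The majority relation contains the cycle Brixley beats Penrith beats Holwick beats Brixley, so there is no Condorcet winner.

none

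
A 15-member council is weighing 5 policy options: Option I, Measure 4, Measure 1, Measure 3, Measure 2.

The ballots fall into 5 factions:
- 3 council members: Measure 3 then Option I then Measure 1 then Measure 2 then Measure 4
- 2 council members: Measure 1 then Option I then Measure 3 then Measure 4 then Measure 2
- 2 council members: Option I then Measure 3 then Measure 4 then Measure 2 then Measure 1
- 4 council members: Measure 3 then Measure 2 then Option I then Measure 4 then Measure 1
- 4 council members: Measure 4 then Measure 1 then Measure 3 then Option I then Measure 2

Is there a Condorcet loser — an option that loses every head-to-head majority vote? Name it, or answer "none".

Measure 2

Pairwise majorities:
Option I vs Measure 4: Option I is ranked higher on 3+2+2+4 = 11 ballots, Measure 4 on 4. Option I wins 11–4.
Option I vs Measure 1: Option I, 9–6.
Option I vs Measure 3: Measure 3 wins 11–4.
Option I–Measure 2: Option I 11–4.
Measure 4 vs Measure 1: 10 to 5, Measure 4.
Measure 4 vs Measure 3: 4 for Measure 4, 11 for Measure 3 — Measure 3 by 11–4.
Measure 4 vs Measure 2: Measure 4, 8–7.
Measure 1–Measure 3: Measure 3 9–6.
Measure 1 vs Measure 2: Measure 1 wins 9–6.
Measure 3 vs Measure 2: Measure 3 preferred on 3+2+2+4+4 = 15 ballots; Measure 3 wins 15–0.
Only Measure 2 has no wins; Measure 2 is the Condorcet loser.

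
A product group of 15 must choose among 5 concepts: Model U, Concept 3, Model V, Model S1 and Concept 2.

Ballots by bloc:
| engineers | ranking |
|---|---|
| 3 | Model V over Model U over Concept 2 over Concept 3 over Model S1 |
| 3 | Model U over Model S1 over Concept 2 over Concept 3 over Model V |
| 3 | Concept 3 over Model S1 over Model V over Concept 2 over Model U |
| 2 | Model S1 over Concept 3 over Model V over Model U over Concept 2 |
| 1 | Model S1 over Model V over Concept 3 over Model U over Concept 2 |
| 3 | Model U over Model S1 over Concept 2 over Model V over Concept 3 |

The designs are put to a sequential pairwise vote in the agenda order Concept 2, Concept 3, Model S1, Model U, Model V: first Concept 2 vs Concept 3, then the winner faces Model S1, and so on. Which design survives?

Model V

Round 1: Concept 2 vs Concept 3 — 9–6, Concept 2 advances.
Round 2: Concept 2 vs Model S1 — 3–12, Model S1 advances.
Round 3: Model S1 vs Model U — 6–9, Model U advances.
Round 4: Model U vs Model V — 6–9, Model V advances.
The agenda winner is Model V.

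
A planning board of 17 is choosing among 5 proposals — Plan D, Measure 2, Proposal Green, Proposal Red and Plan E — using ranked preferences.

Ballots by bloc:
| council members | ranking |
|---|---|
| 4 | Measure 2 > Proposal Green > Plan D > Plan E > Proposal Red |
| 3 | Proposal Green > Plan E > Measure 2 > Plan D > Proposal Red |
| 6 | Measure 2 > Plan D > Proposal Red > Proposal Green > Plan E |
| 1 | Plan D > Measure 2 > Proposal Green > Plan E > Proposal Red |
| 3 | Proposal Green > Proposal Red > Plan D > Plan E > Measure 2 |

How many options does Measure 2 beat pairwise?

4

Measure 2 against each rival (17 council members):
Measure 2 vs Plan D: Measure 2, 13–4.
Measure 2 vs Proposal Green: Measure 2, 11–6.
Measure 2 vs Proposal Red: Measure 2, 14–3.
Measure 2 vs Plan E: Measure 2, 11–6.
Measure 2 beats Plan D, Proposal Green, Proposal Red, Plan E — 4 pairwise wins.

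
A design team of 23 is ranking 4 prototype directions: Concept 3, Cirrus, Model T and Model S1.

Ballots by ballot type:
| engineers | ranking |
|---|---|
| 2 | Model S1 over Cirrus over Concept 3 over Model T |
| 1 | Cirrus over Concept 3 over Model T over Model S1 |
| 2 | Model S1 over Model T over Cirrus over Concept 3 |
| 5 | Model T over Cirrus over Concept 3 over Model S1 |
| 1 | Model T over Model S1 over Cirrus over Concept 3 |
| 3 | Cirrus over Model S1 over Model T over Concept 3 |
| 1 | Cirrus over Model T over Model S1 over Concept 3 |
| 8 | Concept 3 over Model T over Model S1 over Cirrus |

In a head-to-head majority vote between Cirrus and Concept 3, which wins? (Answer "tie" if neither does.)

Ballots ranking Cirrus above Concept 3: 2 + 1 + 2 + 5 + 1 + 3 + 1 = 15.
Ballots ranking Concept 3 above Cirrus: 23 − 15 = 8.
Cirrus wins the head-to-head 15–8.

Cirrus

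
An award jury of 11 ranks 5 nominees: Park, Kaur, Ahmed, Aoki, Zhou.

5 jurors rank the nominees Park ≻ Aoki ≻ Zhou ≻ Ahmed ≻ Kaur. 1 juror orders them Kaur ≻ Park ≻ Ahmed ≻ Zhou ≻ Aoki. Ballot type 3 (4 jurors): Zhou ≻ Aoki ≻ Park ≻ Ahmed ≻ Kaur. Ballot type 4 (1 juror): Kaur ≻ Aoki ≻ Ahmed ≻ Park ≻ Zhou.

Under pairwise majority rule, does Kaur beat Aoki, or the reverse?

Ballots ranking Kaur above Aoki: 1 + 1 = 2.
Ballots ranking Aoki above Kaur: 11 − 2 = 9.
Aoki wins the head-to-head 9–2.

Aoki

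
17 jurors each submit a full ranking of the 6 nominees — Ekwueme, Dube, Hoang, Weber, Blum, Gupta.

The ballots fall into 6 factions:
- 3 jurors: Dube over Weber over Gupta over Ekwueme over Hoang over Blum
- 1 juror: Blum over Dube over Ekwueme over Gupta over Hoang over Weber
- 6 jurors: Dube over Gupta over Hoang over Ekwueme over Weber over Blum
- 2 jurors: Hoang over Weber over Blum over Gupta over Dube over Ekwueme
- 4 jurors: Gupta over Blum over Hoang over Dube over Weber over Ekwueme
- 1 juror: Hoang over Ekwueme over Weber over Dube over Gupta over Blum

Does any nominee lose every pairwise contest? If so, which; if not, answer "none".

Blum

Head-to-head results (17 jurors):
Ekwueme vs Dube: Dube wins 16–1.
Ekwueme vs Hoang: 3+1 = 4 for Ekwueme, 13 for Hoang — Hoang by 13–4.
Ekwueme vs Weber: Ekwueme is ranked higher on 1+6+1 = 8 ballots, Weber on 9. Weber wins 9–8.
Ekwueme–Blum: Ekwueme 10–7.
Ekwueme–Gupta: Gupta 15–2.
Dube vs Hoang: Dube wins 10–7.
Dube vs Weber: 3+1+6+4 = 14 for Dube, 3 for Weber — Dube by 14–3.
Dube vs Blum: Dube preferred on 3+6+1 = 10 ballots; Dube wins 10–7.
Dube–Gupta: Dube 11–6.
Hoang vs Weber: Hoang preferred on 1+6+2+4+1 = 14 ballots; Hoang wins 14–3.
Hoang–Blum: Hoang 12–5.
Hoang vs Gupta: Gupta, 14–3.
Weber vs Blum: Weber wins 12–5.
Weber vs Gupta: Gupta wins 11–6.
Blum–Gupta: Gupta 14–3.
Blum loses to every other nominee — it is the Condorcet loser.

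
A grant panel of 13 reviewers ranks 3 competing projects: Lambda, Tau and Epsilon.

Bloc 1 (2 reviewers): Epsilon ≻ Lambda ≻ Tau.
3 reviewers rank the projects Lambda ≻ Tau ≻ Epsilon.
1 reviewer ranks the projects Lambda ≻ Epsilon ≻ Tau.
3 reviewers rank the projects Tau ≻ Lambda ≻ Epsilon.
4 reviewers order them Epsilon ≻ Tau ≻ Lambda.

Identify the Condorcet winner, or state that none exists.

none

Check each pair by majority over 13 ballots:
Lambda vs Tau: 2+3+1 = 6 for Lambda, 7 for Tau — Tau by 7–6.
Lambda vs Epsilon: 7 to 6, Lambda.
Tau vs Epsilon: 6 to 7, Epsilon.
Every project loses at least once (Lambda loses to Tau; Tau loses to Epsilon; Epsilon loses to Lambda). The majority relation contains the cycle Lambda > Epsilon > Tau > Lambda, so there is no Condorcet winner.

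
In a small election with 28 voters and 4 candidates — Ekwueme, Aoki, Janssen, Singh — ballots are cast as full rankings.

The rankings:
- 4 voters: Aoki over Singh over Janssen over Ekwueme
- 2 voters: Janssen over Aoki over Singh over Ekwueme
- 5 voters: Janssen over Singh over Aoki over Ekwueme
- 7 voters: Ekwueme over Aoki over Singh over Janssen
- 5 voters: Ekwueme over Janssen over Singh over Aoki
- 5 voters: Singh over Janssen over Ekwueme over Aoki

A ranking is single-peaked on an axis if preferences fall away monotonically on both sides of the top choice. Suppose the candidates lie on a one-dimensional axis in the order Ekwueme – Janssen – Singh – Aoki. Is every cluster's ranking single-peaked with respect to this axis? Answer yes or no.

no

Axis positions: Ekwueme=1, Janssen=2, Singh=3, Aoki=4.
Cluster 1 (peak Aoki at position 4): ranking walks positions 4-3-2-1, expanding outward from the peak — single-peaked.
Cluster 2: ranking walks positions 2-4-3-1; Aoki is ranked above Singh even though Singh lies between Aoki and the peak Janssen on the axis — preferences dip and rise again. Not single-peaked.
Cluster 3 (peak Janssen at position 2): ranking walks positions 2-3-4-1, expanding outward from the peak — single-peaked.
Cluster 4: ranking walks positions 1-4-3-2; Aoki is ranked above Janssen even though Janssen lies between Aoki and the peak Ekwueme on the axis — preferences dip and rise again. Not single-peaked.
Cluster 5 (peak Ekwueme at position 1): ranking walks positions 1-2-3-4, expanding outward from the peak — single-peaked.
Cluster 6 (peak Singh at position 3): ranking walks positions 3-2-1-4, expanding outward from the peak — single-peaked.
Cluster 2 violates single-peakedness, so the profile is not single-peaked on this axis.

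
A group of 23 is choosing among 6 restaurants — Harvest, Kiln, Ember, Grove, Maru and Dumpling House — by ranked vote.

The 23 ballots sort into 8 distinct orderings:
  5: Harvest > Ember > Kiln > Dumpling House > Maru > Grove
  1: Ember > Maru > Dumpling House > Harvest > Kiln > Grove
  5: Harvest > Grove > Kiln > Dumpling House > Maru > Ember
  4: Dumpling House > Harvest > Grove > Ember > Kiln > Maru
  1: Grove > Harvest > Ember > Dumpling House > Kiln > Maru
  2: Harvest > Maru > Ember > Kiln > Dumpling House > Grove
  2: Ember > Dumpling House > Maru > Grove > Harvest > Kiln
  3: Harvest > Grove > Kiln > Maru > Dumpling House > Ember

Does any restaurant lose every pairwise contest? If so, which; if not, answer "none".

Pairwise majorities:
Harvest vs Kiln: Harvest, 23–0.
Harvest vs Ember: Harvest, 20–3.
Harvest–Grove: Harvest 20–3.
Harvest vs Maru: Harvest preferred on 5+5+4+1+2+3 = 20 ballots; Harvest wins 20–3.
Harvest vs Dumpling House: Harvest is ranked higher on 5+5+1+2+3 = 16 ballots, Dumpling House on 7. Harvest wins 16–7.
Kiln vs Ember: Ember, 15–8.
Kiln vs Grove: Kiln is ranked higher on 5+1+2 = 8 ballots, Grove on 15. Grove wins 15–8.
Kiln–Maru: Kiln 18–5.
Kiln–Dumpling House: Kiln 15–8.
Ember vs Grove: Grove, 13–10.
Ember vs Maru: Ember wins 13–10.
Ember vs Dumpling House: Ember preferred on 5+1+1+2+2 = 11 ballots; Dumpling House wins 12–11.
Grove vs Maru: Grove, 13–10.
Grove–Dumpling House: Dumpling House 14–9.
Maru vs Dumpling House: Dumpling House wins 17–6.
Maru loses to every other restaurant — it is the Condorcet loser.

Maru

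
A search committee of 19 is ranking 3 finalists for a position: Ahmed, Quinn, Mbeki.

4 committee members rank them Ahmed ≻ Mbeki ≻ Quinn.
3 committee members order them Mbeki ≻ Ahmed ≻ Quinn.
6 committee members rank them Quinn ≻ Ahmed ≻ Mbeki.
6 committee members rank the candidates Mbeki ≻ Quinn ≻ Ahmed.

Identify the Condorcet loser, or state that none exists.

none

Head-to-head results (19 committee members):
Ahmed vs Quinn: Quinn, 12–7.
Ahmed–Mbeki: Ahmed 10–9.
Quinn–Mbeki: Mbeki 13–6.
No candidate is winless: Ahmed beats Mbeki; Quinn beats Ahmed; Mbeki beats Quinn. There is no Condorcet loser.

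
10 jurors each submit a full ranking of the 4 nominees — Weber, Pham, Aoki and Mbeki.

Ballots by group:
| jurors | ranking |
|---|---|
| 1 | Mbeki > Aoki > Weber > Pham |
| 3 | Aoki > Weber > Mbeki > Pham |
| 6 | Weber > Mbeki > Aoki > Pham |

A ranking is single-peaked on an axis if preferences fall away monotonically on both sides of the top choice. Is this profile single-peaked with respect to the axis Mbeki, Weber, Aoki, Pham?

no

Axis positions: Mbeki=1, Weber=2, Aoki=3, Pham=4.
Group 1: ranking walks positions 1-3-2-4; Aoki is ranked above Weber even though Weber lies between Aoki and the peak Mbeki on the axis — preferences dip and rise again. Not single-peaked.
Group 2 (peak Aoki at position 3): ranking walks positions 3-2-1-4, expanding outward from the peak — single-peaked.
Group 3 (peak Weber at position 2): ranking walks positions 2-1-3-4, expanding outward from the peak — single-peaked.
Group 1 violates single-peakedness, so the profile is not single-peaked on this axis.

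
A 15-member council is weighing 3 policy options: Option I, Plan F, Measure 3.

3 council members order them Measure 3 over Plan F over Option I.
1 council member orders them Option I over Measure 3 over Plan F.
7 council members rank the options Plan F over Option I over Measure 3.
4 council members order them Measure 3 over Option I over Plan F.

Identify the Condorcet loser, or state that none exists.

Head-to-head results (15 council members):
Option I vs Plan F: Plan F, 10–5.
Option I–Measure 3: Option I 8–7.
Plan F vs Measure 3: Measure 3, 8–7.
Each option has at least one pairwise win (Option I beats Measure 3; Plan F beats Option I; Measure 3 beats Plan F) — no Condorcet loser.

none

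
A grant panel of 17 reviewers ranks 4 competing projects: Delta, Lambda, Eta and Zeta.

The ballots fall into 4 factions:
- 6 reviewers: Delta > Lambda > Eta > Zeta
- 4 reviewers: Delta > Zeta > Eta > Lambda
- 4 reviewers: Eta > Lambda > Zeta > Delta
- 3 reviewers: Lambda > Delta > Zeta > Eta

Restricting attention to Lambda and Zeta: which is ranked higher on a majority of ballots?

Ballots ranking Lambda above Zeta: 6 + 4 + 3 = 13.
Ballots ranking Zeta above Lambda: 17 − 13 = 4.
Lambda wins the head-to-head 13–4.

Lambda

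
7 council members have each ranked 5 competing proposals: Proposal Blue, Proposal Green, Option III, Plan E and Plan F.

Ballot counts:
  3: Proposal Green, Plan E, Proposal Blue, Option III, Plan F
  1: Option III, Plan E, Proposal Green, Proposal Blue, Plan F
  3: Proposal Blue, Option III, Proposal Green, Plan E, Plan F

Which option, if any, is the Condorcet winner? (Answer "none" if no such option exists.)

none

Check each pair by majority over 7 ballots:
Proposal Blue vs Proposal Green: 3 for Proposal Blue, 4 for Proposal Green — Proposal Green by 4–3.
Proposal Blue vs Option III: Proposal Blue is ranked higher on 3+3 = 6 ballots, Option III on 1. Proposal Blue wins 6–1.
Proposal Blue vs Plan E: Proposal Blue is ranked higher on 3 ballots, Plan E on 4. Plan E wins 4–3.
Proposal Blue vs Plan F: 7 to 0, Proposal Blue.
Proposal Green vs Option III: Proposal Green is ranked higher on 3 ballots, Option III on 4. Option III wins 4–3.
Proposal Green vs Plan E: 6 to 1, Proposal Green.
Proposal Green vs Plan F: Proposal Green preferred on 3+1+3 = 7 ballots; Proposal Green wins 7–0.
Option III vs Plan E: Option III preferred on 1+3 = 4 ballots; Option III wins 4–3.
Option III vs Plan F: Option III is ranked higher on 3+1+3 = 7 ballots, Plan F on 0. Option III wins 7–0.
Plan E vs Plan F: Plan E is ranked higher on 3+1+3 = 7 ballots, Plan F on 0. Plan E wins 7–0.
Every option loses at least once (Proposal Blue loses to Proposal Green; Proposal Green loses to Option III; Option III loses to Proposal Blue; Plan E loses to Proposal Green; Plan F loses to Proposal Blue). The majority relation contains the cycle Proposal Blue > Option III > Proposal Green > Proposal Blue, so there is no Condorcet winner.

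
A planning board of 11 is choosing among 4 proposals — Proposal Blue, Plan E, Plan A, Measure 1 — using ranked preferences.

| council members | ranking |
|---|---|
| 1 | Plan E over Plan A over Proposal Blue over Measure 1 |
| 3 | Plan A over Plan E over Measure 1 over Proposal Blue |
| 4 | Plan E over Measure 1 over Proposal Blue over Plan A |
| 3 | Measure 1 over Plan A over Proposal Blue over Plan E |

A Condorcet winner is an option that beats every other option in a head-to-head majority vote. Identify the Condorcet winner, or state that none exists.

Pairwise majorities:
Proposal Blue vs Plan E: Proposal Blue is ranked higher on 3 ballots, Plan E on 8. Plan E wins 8–3.
Proposal Blue vs Plan A: Proposal Blue is ranked higher on 4 ballots, Plan A on 7. Plan A wins 7–4.
Proposal Blue vs Measure 1: 1 for Proposal Blue, 10 for Measure 1 — Measure 1 by 10–1.
Plan E vs Plan A: Plan E preferred on 1+4 = 5 ballots; Plan A wins 6–5.
Plan E vs Measure 1: Plan E, 8–3.
Plan A vs Measure 1: Plan A is ranked higher on 1+3 = 4 ballots, Measure 1 on 7. Measure 1 wins 7–4.
Every option loses at least once (Proposal Blue loses to Plan E; Plan E loses to Plan A; Plan A loses to Measure 1; Measure 1 loses to Plan E). The majority relation contains the cycle Plan E beats Measure 1 beats Plan A beats Plan E, so there is no Condorcet winner.

none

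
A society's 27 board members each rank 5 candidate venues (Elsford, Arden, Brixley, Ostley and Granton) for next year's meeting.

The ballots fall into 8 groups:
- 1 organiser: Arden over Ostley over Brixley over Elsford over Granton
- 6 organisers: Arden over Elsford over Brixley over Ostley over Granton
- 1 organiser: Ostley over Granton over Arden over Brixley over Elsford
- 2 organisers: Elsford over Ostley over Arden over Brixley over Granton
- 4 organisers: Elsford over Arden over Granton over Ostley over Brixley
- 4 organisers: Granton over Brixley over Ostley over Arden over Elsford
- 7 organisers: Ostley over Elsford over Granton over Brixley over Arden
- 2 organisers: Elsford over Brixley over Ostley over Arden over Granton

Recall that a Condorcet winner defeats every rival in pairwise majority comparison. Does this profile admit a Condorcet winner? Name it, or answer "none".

Elsford

Pairwise majorities:
Elsford–Arden: Elsford 15–12.
Elsford–Brixley: Elsford 21–6.
Elsford vs Ostley: Elsford wins 14–13.
Elsford vs Granton: Elsford, 22–5.
Arden vs Brixley: Arden wins 14–13.
Arden vs Ostley: Ostley wins 16–11.
Arden–Granton: Arden 15–12.
Brixley vs Ostley: Ostley wins 15–12.
Brixley vs Granton: Granton wins 16–11.
Ostley vs Granton: Ostley wins 19–8.
Only Elsford has no losses; Elsford is the Condorcet winner.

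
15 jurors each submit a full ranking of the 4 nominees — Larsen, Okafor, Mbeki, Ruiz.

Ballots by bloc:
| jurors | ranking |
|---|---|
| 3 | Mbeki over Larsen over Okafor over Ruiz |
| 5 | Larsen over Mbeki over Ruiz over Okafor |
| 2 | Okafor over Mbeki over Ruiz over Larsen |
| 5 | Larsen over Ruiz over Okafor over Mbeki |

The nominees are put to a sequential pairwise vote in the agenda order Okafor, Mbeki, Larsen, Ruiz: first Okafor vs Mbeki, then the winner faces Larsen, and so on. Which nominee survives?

Round 1: Okafor vs Mbeki — 7–8, Mbeki advances.
Round 2: Mbeki vs Larsen — 5–10, Larsen advances.
Round 3: Larsen vs Ruiz — 13–2, Larsen advances.
Larsen survives the agenda.

Larsen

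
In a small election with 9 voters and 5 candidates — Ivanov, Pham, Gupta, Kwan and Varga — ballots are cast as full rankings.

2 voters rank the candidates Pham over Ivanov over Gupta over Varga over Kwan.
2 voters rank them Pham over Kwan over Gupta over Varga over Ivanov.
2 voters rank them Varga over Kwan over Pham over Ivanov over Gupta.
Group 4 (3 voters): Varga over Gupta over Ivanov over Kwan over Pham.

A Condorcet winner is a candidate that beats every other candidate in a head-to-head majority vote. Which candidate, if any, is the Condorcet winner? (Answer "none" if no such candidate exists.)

Varga

Head-to-head results (9 voters):
Ivanov vs Pham: Pham wins 6–3.
Ivanov vs Gupta: 2+2 = 4 for Ivanov, 5 for Gupta — Gupta by 5–4.
Ivanov vs Kwan: Ivanov wins 5–4.
Ivanov vs Varga: 2 to 7, Varga.
Pham–Gupta: Pham 6–3.
Pham vs Kwan: Kwan wins 5–4.
Pham vs Varga: 2+2 = 4 for Pham, 5 for Varga — Varga by 5–4.
Gupta vs Kwan: Gupta preferred on 2+3 = 5 ballots; Gupta wins 5–4.
Gupta–Varga: Varga 5–4.
Kwan vs Varga: Kwan is ranked higher on 2 ballots, Varga on 7. Varga wins 7–2.
Varga defeats every rival head-to-head and is the Condorcet winner.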